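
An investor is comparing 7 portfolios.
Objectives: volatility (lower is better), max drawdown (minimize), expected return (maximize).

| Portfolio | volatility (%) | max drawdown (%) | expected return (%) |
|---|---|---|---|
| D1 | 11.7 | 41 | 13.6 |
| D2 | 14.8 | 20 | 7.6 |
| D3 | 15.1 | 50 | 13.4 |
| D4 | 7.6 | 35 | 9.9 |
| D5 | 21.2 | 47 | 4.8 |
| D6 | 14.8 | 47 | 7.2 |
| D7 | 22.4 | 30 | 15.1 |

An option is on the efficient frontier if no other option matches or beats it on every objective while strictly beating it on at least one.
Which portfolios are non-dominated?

D1, D2, D4, D7

D1: not dominated.
D2: not dominated (best max drawdown).
D3: dominated by D1 (volatility 11.7≤15.1, max drawdown 41≤50, expected return 13.6≥13.4).
D4: not dominated (best volatility).
D5: dominated by D1 (volatility 11.7≤21.2, max drawdown 41≤47, expected return 13.6≥4.8).
D6: dominated by D1 (volatility 11.7≤14.8, max drawdown 41≤47, expected return 13.6≥7.2).
D7: not dominated (best expected return).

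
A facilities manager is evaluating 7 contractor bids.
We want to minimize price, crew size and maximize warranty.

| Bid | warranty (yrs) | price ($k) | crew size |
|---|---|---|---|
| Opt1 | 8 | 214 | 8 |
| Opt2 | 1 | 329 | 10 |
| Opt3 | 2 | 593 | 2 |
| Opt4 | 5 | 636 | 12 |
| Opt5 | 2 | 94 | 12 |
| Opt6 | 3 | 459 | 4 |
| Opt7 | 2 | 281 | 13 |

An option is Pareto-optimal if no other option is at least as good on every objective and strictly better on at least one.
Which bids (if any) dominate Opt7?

Opt1: warranty 8≥2, price 214≤281, crew size 8≤13 — dominates Opt7.
Opt5: warranty 2≥2, price 94≤281, crew size 12≤13 — dominates Opt7.
Others (Opt2, Opt3, Opt4, Opt6) are each worse than Opt7 on at least one objective.

Opt1, Opt5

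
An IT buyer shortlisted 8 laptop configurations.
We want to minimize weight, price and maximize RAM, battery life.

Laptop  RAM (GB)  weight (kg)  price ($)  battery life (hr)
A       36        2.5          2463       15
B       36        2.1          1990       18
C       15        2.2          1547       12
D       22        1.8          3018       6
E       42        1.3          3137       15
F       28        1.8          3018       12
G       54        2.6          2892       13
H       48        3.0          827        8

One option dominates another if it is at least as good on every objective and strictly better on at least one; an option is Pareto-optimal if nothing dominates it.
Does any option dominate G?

No

A: worse on RAM (36 vs 54).
B: worse on RAM (36 vs 54).
C: worse on RAM (15 vs 54).
D: worse on RAM (22 vs 54).
E: worse on RAM (42 vs 54).
F: worse on RAM (28 vs 54).
H: worse on RAM (48 vs 54).
No option is at least as good as G on every objective and strictly better on one.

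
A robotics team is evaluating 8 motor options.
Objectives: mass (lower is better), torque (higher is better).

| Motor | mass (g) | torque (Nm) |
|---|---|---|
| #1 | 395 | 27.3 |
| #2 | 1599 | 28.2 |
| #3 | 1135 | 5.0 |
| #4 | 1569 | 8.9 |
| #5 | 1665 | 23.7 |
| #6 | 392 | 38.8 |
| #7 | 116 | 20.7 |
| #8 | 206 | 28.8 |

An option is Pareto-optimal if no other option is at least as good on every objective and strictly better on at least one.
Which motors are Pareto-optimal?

#6, #7, #8

#1: dominated by #6 (mass 392≤395, torque 38.8≥27.3).
#2: dominated by #6 (mass 392≤1599, torque 38.8≥28.2).
#3: dominated by #1 (mass 395≤1135, torque 27.3≥5.0).
#4: dominated by #1 (mass 395≤1569, torque 27.3≥8.9).
#5: dominated by #1 (mass 395≤1665, torque 27.3≥23.7).
#6: not dominated (best torque).
#7: not dominated (best mass).
#8: not dominated.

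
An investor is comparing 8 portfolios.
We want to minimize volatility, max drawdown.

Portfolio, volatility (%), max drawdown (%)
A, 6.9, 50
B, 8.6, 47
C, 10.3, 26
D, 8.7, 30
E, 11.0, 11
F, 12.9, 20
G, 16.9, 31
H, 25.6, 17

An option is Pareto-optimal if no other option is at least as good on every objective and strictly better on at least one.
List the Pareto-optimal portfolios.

A, B, C, D, E

A: not dominated (best volatility).
B: not dominated.
C: not dominated.
D: not dominated.
E: not dominated (best max drawdown).
F: dominated by E (volatility 11.0≤12.9, max drawdown 11≤20).
G: dominated by C (volatility 10.3≤16.9, max drawdown 26≤31).
H: dominated by E (volatility 11.0≤25.6, max drawdown 11≤17).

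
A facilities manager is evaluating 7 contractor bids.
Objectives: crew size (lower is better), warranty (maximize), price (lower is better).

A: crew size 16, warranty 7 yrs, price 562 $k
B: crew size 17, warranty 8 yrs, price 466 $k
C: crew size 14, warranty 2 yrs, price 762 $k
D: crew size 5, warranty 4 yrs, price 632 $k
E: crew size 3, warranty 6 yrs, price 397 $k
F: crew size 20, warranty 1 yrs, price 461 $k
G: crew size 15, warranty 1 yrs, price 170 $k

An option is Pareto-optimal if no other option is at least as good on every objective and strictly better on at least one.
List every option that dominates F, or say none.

E, G

E: crew size 3≤20, warranty 6≥1, price 397≤461 — dominates F.
G: crew size 15≤20, warranty 1≥1, price 170≤461 — dominates F.
Others (A, B, C, D) are each worse than F on at least one objective.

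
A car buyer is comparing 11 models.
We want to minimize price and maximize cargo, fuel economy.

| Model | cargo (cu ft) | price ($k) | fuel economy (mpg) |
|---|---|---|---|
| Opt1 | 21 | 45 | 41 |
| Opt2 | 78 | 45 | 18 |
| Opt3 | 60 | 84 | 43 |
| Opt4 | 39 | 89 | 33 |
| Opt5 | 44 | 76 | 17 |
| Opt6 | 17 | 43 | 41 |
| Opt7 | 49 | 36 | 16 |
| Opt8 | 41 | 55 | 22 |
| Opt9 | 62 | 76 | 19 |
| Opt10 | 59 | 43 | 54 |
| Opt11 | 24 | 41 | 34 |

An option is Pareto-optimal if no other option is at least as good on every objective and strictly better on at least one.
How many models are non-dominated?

6

Opt1: dominated by Opt10 (cargo 59≥21, price 43≤45, fuel economy 54≥41).
Opt2: not dominated (best cargo).
Opt3: not dominated.
Opt4: dominated by Opt3 (cargo 60≥39, price 84≤89, fuel economy 43≥33).
Opt5: dominated by Opt2 (cargo 78≥44, price 45≤76, fuel economy 18≥17).
Opt6: dominated by Opt10 (cargo 59≥17, price 43≤43, fuel economy 54≥41).
Opt7: not dominated (best price).
Opt8: dominated by Opt10 (cargo 59≥41, price 43≤55, fuel economy 54≥22).
Opt9: not dominated.
Opt10: not dominated (best fuel economy).
Opt11: not dominated.
Pareto-optimal: Opt2, Opt3, Opt7, Opt9, Opt10, Opt11 → 6.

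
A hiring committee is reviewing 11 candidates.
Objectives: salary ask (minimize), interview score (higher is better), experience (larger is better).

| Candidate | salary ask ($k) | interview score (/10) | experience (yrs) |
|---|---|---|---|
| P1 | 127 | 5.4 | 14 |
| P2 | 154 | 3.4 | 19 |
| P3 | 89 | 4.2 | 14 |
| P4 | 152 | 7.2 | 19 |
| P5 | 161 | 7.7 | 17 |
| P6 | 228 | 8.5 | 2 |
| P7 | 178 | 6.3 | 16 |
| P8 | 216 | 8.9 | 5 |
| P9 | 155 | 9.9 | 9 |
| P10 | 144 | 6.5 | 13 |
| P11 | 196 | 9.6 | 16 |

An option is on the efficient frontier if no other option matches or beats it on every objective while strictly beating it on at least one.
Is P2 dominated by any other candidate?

P4 vs P2: salary ask 152≤154, interview score 7.2≥3.4, experience 19≥19 — P4 is at least as good on every objective and strictly better on at least one, so P4 dominates P2.

Yes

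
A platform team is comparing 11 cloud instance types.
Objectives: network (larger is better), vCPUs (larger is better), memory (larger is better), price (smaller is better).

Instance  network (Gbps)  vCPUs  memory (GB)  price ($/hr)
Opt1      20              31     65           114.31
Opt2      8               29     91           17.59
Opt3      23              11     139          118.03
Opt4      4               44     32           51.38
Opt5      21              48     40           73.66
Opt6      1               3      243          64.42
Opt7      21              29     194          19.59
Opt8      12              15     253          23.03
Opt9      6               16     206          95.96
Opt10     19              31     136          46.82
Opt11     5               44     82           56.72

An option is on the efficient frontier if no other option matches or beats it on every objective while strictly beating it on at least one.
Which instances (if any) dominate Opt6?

Opt8

Opt8: network 12≥1, vCPUs 15≥3, memory 253≥243, price 23.03≤64.42 — dominates Opt6.
Others (Opt1, Opt2, Opt3, Opt4, Opt5, Opt7, Opt9, Opt10, Opt11) are each worse than Opt6 on at least one objective.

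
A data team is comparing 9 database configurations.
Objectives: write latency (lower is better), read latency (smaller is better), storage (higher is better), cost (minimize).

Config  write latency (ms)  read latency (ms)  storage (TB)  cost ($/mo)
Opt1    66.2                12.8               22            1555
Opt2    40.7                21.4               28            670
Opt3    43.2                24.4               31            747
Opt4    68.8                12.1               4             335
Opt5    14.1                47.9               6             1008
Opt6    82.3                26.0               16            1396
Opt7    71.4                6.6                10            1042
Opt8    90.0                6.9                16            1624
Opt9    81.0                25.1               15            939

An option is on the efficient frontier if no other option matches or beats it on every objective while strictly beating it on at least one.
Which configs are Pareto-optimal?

Opt1: not dominated.
Opt2: not dominated.
Opt3: not dominated (best storage).
Opt4: not dominated (best cost).
Opt5: not dominated (best write latency).
Opt6: dominated by Opt2 (write latency 40.7≤82.3, read latency 21.4≤26.0, storage 28≥16, cost 670≤1396).
Opt7: not dominated (best read latency).
Opt8: not dominated.
Opt9: dominated by Opt2 (write latency 40.7≤81.0, read latency 21.4≤25.1, storage 28≥15, cost 670≤939).

Opt1, Opt2, Opt3, Opt4, Opt5, Opt7, Opt8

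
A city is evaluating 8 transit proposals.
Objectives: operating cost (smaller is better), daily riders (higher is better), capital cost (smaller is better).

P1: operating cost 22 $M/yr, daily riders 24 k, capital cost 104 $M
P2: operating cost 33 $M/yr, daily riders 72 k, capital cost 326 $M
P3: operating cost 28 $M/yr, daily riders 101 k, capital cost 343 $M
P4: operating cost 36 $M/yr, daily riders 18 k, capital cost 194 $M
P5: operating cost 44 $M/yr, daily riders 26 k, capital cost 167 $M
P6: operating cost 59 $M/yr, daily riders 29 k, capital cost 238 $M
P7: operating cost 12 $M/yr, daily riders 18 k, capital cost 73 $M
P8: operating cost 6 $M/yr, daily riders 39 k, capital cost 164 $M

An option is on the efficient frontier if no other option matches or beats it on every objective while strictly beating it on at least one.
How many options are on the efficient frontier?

P1: not dominated.
P2: not dominated.
P3: not dominated (best daily riders).
P4: dominated by P1 (operating cost 22≤36, daily riders 24≥18, capital cost 104≤194).
P5: dominated by P8 (operating cost 6≤44, daily riders 39≥26, capital cost 164≤167).
P6: dominated by P8 (operating cost 6≤59, daily riders 39≥29, capital cost 164≤238).
P7: not dominated (best capital cost).
P8: not dominated (best operating cost).
Pareto-optimal: P1, P2, P3, P7, P8 → 5.

5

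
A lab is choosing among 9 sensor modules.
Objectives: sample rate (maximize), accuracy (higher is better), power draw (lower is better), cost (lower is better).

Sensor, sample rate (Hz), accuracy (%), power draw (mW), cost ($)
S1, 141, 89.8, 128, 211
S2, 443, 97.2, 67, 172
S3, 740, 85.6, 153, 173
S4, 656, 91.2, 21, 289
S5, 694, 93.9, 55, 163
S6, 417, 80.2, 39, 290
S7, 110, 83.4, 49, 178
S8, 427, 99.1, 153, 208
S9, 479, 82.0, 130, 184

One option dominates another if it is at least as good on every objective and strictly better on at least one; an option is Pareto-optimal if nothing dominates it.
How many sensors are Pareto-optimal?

S1: dominated by S2 (sample rate 443≥141, accuracy 97.2≥89.8, power draw 67≤128, cost 172≤211).
S2: not dominated.
S3: not dominated (best sample rate).
S4: not dominated (best power draw).
S5: not dominated (best cost).
S6: dominated by S4 (sample rate 656≥417, accuracy 91.2≥80.2, power draw 21≤39, cost 289≤290).
S7: not dominated.
S8: not dominated (best accuracy).
S9: dominated by S5 (sample rate 694≥479, accuracy 93.9≥82.0, power draw 55≤130, cost 163≤184).
Pareto-optimal: S2, S3, S4, S5, S7, S8 → 6.

6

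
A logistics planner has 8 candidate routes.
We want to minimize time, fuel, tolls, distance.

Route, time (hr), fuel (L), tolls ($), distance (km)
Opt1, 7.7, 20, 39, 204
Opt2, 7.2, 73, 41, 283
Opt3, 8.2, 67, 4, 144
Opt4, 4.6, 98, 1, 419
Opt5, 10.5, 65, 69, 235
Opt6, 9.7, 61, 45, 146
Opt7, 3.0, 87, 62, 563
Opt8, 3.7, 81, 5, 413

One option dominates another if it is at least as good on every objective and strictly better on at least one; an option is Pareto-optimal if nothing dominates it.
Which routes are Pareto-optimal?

Opt1, Opt2, Opt3, Opt4, Opt6, Opt7, Opt8

Opt1: not dominated (best fuel).
Opt2: not dominated.
Opt3: not dominated (best distance).
Opt4: not dominated (best tolls).
Opt5: dominated by Opt1 (time 7.7≤10.5, fuel 20≤65, tolls 39≤69, distance 204≤235).
Opt6: not dominated.
Opt7: not dominated (best time).
Opt8: not dominated.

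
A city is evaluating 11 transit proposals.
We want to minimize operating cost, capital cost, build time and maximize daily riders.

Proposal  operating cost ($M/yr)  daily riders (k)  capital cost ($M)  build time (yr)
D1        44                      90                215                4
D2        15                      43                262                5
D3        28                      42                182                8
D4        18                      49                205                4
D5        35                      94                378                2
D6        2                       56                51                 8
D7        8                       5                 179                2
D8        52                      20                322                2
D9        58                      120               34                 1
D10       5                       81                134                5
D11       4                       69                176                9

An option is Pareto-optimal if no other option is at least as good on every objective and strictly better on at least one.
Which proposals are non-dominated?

D1: not dominated.
D2: dominated by D10 (operating cost 5≤15, daily riders 81≥43, capital cost 134≤262, build time 5≤5).
D3: dominated by D6 (operating cost 2≤28, daily riders 56≥42, capital cost 51≤182, build time 8≤8).
D4: not dominated.
D5: not dominated.
D6: not dominated (best operating cost).
D7: not dominated.
D8: not dominated.
D9: not dominated (best daily riders).
D10: not dominated.
D11: not dominated.

D1, D4, D5, D6, D7, D8, D9, D10, D11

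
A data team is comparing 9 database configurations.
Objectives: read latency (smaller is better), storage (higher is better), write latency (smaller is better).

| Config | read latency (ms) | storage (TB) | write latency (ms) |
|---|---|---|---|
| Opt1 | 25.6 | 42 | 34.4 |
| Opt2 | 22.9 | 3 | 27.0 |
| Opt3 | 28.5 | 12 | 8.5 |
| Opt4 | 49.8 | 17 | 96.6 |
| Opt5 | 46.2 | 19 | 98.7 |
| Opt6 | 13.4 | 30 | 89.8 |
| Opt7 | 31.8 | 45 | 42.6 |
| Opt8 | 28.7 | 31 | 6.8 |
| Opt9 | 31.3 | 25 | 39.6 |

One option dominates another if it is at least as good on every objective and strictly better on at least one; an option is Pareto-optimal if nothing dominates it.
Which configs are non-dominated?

Opt1: not dominated.
Opt2: not dominated.
Opt3: not dominated.
Opt4: dominated by Opt1 (read latency 25.6≤49.8, storage 42≥17, write latency 34.4≤96.6).
Opt5: dominated by Opt1 (read latency 25.6≤46.2, storage 42≥19, write latency 34.4≤98.7).
Opt6: not dominated (best read latency).
Opt7: not dominated (best storage).
Opt8: not dominated (best write latency).
Opt9: dominated by Opt1 (read latency 25.6≤31.3, storage 42≥25, write latency 34.4≤39.6).

Opt1, Opt2, Opt3, Opt6, Opt7, Opt8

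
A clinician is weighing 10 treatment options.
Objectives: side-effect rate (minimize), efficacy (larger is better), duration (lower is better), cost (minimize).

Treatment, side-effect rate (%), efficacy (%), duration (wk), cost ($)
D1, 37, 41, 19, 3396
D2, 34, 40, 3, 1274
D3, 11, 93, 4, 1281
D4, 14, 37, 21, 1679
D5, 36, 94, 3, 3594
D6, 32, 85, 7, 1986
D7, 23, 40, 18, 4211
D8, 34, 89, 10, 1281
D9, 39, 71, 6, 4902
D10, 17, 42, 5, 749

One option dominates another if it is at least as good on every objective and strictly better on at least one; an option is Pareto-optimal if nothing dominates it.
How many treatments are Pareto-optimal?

D1: dominated by D3 (side-effect rate 11≤37, efficacy 93≥41, duration 4≤19, cost 1281≤3396).
D2: not dominated.
D3: not dominated (best side-effect rate).
D4: dominated by D3 (side-effect rate 11≤14, efficacy 93≥37, duration 4≤21, cost 1281≤1679).
D5: not dominated (best efficacy).
D6: dominated by D3 (side-effect rate 11≤32, efficacy 93≥85, duration 4≤7, cost 1281≤1986).
D7: dominated by D3 (side-effect rate 11≤23, efficacy 93≥40, duration 4≤18, cost 1281≤4211).
D8: dominated by D3 (side-effect rate 11≤34, efficacy 93≥89, duration 4≤10, cost 1281≤1281).
D9: dominated by D3 (side-effect rate 11≤39, efficacy 93≥71, duration 4≤6, cost 1281≤4902).
D10: not dominated (best cost).
Pareto-optimal: D2, D3, D5, D10 → 4.

4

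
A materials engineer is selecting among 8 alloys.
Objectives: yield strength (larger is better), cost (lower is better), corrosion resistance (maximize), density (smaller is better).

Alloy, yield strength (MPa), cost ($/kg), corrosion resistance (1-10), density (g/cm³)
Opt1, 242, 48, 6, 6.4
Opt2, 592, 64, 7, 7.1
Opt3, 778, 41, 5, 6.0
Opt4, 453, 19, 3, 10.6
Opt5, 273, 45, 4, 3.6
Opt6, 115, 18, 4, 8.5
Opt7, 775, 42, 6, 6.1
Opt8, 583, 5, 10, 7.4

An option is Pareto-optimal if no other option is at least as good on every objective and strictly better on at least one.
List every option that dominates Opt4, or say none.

Opt8: yield strength 583≥453, cost 5≤19, corrosion resistance 10≥3, density 7.4≤10.6 — dominates Opt4.
Others (Opt1, Opt2, Opt3, Opt5, Opt6, Opt7) are each worse than Opt4 on at least one objective.

Opt8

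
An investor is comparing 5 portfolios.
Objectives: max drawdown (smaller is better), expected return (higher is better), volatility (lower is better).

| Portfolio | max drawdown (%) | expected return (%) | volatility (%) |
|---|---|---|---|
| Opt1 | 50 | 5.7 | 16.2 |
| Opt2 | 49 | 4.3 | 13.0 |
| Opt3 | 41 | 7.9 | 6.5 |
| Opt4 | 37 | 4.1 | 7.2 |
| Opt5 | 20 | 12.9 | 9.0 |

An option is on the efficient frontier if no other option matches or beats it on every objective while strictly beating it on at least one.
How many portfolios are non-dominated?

3

Opt1: dominated by Opt3 (max drawdown 41≤50, expected return 7.9≥5.7, volatility 6.5≤16.2).
Opt2: dominated by Opt3 (max drawdown 41≤49, expected return 7.9≥4.3, volatility 6.5≤13.0).
Opt3: not dominated (best volatility).
Opt4: not dominated.
Opt5: not dominated (best max drawdown).
Pareto-optimal: Opt3, Opt4, Opt5 → 3.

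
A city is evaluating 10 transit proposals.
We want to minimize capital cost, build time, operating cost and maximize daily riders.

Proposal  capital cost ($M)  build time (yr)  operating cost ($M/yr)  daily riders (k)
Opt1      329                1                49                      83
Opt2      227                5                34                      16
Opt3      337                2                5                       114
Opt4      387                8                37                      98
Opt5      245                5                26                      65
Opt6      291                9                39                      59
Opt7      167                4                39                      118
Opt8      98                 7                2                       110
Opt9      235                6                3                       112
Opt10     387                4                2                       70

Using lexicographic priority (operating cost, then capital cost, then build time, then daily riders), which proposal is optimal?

Opt8

First minimize operating cost: best is 2, kept {Opt8, Opt10}.
Then minimize capital cost: best is 98, kept {Opt8}.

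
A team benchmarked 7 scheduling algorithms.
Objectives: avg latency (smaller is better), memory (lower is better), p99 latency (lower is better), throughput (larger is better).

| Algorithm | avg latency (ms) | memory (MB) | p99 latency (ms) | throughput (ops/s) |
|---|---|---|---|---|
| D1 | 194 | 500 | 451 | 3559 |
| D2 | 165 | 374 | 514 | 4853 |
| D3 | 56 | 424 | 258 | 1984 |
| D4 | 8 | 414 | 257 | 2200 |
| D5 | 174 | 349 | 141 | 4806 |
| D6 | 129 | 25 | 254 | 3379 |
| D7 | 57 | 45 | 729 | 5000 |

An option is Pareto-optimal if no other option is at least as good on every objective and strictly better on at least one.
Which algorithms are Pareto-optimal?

D2, D4, D5, D6, D7

D1: dominated by D5 (avg latency 174≤194, memory 349≤500, p99 latency 141≤451, throughput 4806≥3559).
D2: not dominated.
D3: dominated by D4 (avg latency 8≤56, memory 414≤424, p99 latency 257≤258, throughput 2200≥1984).
D4: not dominated (best avg latency).
D5: not dominated (best p99 latency).
D6: not dominated (best memory).
D7: not dominated (best throughput).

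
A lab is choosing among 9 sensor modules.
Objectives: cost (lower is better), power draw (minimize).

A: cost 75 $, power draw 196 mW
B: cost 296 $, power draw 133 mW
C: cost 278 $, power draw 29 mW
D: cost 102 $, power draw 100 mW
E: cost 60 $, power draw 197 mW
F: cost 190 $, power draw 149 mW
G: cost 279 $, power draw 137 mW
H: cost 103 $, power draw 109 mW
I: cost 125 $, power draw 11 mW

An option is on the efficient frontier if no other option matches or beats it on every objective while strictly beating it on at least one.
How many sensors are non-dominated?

A: not dominated.
B: dominated by C (cost 278≤296, power draw 29≤133).
C: dominated by I (cost 125≤278, power draw 11≤29).
D: not dominated.
E: not dominated (best cost).
F: dominated by D (cost 102≤190, power draw 100≤149).
G: dominated by C (cost 278≤279, power draw 29≤137).
H: dominated by D (cost 102≤103, power draw 100≤109).
I: not dominated (best power draw).
Pareto-optimal: A, D, E, I → 4.

4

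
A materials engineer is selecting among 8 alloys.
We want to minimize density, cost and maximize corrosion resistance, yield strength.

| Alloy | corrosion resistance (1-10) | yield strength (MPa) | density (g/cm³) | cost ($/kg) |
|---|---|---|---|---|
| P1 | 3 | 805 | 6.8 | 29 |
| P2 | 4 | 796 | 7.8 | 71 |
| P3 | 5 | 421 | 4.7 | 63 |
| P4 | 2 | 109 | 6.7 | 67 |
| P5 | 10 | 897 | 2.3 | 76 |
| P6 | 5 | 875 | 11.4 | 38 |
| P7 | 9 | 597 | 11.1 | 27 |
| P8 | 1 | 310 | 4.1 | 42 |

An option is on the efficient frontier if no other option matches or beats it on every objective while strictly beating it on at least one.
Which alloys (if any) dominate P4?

P3: corrosion resistance 5≥2, yield strength 421≥109, density 4.7≤6.7, cost 63≤67 — dominates P4.
Others (P1, P2, P5, P6, P7, P8) are each worse than P4 on at least one objective.

P3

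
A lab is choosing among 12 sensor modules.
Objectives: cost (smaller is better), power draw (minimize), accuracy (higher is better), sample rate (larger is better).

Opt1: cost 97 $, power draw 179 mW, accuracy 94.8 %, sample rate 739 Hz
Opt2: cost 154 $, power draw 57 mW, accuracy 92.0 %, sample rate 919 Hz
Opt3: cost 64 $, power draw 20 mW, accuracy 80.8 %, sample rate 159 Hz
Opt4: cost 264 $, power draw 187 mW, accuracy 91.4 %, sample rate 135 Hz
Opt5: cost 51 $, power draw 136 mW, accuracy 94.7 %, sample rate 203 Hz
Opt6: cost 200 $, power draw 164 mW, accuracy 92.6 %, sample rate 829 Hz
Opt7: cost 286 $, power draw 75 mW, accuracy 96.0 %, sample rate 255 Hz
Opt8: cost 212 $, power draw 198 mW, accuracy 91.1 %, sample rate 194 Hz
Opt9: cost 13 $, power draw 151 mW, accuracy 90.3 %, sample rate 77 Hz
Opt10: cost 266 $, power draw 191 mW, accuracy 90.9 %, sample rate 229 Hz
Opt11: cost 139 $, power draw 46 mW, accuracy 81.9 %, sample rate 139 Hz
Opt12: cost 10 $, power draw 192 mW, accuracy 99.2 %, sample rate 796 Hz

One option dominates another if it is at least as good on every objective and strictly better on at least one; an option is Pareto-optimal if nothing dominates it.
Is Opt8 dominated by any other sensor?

Opt1 vs Opt8: cost 97≤212, power draw 179≤198, accuracy 94.8≥91.1, sample rate 739≥194 — Opt1 is at least as good on every objective and strictly better on at least one, so Opt1 dominates Opt8.

Yes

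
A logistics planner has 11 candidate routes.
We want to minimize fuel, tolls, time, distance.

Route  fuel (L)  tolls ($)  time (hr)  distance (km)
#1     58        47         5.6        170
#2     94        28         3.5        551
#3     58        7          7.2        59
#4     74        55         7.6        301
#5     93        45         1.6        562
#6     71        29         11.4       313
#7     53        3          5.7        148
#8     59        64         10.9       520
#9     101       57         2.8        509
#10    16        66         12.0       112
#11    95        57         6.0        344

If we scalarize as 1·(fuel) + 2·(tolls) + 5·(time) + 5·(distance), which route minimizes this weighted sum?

#1: 1·58 + 2·47 + 5·5.6 + 5·170 = 1030.0
#2: 1·94 + 2·28 + 5·3.5 + 5·551 = 2922.5
#3: 1·58 + 2·7 + 5·7.2 + 5·59 = 403.0
#4: 1·74 + 2·55 + 5·7.6 + 5·301 = 1727.0
#5: 1·93 + 2·45 + 5·1.6 + 5·562 = 3001.0
#6: 1·71 + 2·29 + 5·11.4 + 5·313 = 1751.0
#7: 1·53 + 2·3 + 5·5.7 + 5·148 = 827.5
#8: 1·59 + 2·64 + 5·10.9 + 5·520 = 2841.5
#9: 1·101 + 2·57 + 5·2.8 + 5·509 = 2774.0
#10: 1·16 + 2·66 + 5·12.0 + 5·112 = 768.0
#11: 1·95 + 2·57 + 5·6.0 + 5·344 = 1959.0
Lowest: #3 at 403.0.

#3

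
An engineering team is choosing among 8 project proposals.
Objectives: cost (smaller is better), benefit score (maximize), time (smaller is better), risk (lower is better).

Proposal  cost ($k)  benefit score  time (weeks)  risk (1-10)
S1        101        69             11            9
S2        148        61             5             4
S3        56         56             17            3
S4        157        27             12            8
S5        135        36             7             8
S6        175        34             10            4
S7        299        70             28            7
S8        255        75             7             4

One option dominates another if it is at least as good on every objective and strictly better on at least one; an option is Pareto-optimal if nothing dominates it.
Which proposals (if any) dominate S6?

S2: cost 148≤175, benefit score 61≥34, time 5≤10, risk 4≤4 — dominates S6.
Others (S1, S3, S4, S5, S7, S8) are each worse than S6 on at least one objective.

S2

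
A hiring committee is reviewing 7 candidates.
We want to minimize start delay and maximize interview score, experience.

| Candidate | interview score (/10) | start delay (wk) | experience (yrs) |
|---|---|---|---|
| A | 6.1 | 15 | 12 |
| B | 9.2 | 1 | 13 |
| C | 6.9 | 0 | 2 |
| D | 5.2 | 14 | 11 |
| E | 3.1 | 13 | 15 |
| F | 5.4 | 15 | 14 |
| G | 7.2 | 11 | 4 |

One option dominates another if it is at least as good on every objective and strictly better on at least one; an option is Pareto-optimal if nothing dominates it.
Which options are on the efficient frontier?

B, C, E, F

A: dominated by B (interview score 9.2≥6.1, start delay 1≤15, experience 13≥12).
B: not dominated (best interview score).
C: not dominated (best start delay).
D: dominated by B (interview score 9.2≥5.2, start delay 1≤14, experience 13≥11).
E: not dominated (best experience).
F: not dominated.
G: dominated by B (interview score 9.2≥7.2, start delay 1≤11, experience 13≥4).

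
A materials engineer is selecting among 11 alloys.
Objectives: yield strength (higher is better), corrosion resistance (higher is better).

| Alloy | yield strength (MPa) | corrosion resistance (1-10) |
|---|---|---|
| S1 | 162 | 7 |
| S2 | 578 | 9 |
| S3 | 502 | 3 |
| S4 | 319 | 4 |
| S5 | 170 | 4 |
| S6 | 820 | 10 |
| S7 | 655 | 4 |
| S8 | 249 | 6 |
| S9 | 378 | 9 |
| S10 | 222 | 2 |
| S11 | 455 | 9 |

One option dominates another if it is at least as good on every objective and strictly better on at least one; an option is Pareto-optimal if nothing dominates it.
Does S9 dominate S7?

No

S9 vs S7: S9 is worse on yield strength (378 vs 655), so it does not dominate S7.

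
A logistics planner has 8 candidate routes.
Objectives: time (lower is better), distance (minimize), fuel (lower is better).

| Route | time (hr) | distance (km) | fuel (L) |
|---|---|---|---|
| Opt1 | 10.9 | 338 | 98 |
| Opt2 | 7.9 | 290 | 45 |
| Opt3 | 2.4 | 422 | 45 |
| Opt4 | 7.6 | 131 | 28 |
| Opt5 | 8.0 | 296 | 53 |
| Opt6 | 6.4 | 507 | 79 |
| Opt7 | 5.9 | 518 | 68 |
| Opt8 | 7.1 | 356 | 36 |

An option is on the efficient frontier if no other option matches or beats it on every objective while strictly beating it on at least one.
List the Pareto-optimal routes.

Opt3, Opt4, Opt8

Opt1: dominated by Opt2 (time 7.9≤10.9, distance 290≤338, fuel 45≤98).
Opt2: dominated by Opt4 (time 7.6≤7.9, distance 131≤290, fuel 28≤45).
Opt3: not dominated (best time).
Opt4: not dominated (best distance).
Opt5: dominated by Opt2 (time 7.9≤8.0, distance 290≤296, fuel 45≤53).
Opt6: dominated by Opt3 (time 2.4≤6.4, distance 422≤507, fuel 45≤79).
Opt7: dominated by Opt3 (time 2.4≤5.9, distance 422≤518, fuel 45≤68).
Opt8: not dominated.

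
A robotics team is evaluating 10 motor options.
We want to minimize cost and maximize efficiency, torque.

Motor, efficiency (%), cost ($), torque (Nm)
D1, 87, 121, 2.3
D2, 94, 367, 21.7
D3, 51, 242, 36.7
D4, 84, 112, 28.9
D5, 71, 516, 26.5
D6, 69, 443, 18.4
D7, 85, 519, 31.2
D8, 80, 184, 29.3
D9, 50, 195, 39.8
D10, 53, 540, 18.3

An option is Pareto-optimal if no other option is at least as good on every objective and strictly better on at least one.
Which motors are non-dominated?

D1: not dominated.
D2: not dominated (best efficiency).
D3: not dominated.
D4: not dominated (best cost).
D5: dominated by D4 (efficiency 84≥71, cost 112≤516, torque 28.9≥26.5).
D6: dominated by D2 (efficiency 94≥69, cost 367≤443, torque 21.7≥18.4).
D7: not dominated.
D8: not dominated.
D9: not dominated (best torque).
D10: dominated by D2 (efficiency 94≥53, cost 367≤540, torque 21.7≥18.3).

D1, D2, D3, D4, D7, D8, D9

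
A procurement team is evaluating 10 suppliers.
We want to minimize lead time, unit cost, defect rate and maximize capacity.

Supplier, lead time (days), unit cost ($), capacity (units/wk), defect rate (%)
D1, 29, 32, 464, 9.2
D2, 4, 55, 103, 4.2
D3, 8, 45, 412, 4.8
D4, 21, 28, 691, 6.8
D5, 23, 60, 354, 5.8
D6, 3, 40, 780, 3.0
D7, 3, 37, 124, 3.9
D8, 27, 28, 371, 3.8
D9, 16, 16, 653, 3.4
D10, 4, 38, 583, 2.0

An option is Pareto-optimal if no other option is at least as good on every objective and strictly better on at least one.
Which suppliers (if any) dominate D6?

none

D1: worse on lead time (29 vs 3).
D2: worse on lead time (4 vs 3).
D3: worse on lead time (8 vs 3).
D4: worse on lead time (21 vs 3).
D5: worse on lead time (23 vs 3).
D7: worse on capacity (124 vs 780).
D8: worse on lead time (27 vs 3).
D9: worse on lead time (16 vs 3).
D10: worse on lead time (4 vs 3).
No option dominates D6.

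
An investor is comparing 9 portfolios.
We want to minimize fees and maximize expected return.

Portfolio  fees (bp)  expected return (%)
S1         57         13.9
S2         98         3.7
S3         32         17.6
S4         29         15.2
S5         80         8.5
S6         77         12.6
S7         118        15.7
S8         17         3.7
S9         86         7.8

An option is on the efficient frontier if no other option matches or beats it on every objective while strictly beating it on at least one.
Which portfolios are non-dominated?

S3, S4, S8

S1: dominated by S3 (fees 32≤57, expected return 17.6≥13.9).
S2: dominated by S1 (fees 57≤98, expected return 13.9≥3.7).
S3: not dominated (best expected return).
S4: not dominated.
S5: dominated by S1 (fees 57≤80, expected return 13.9≥8.5).
S6: dominated by S1 (fees 57≤77, expected return 13.9≥12.6).
S7: dominated by S3 (fees 32≤118, expected return 17.6≥15.7).
S8: not dominated (best fees).
S9: dominated by S1 (fees 57≤86, expected return 13.9≥7.8).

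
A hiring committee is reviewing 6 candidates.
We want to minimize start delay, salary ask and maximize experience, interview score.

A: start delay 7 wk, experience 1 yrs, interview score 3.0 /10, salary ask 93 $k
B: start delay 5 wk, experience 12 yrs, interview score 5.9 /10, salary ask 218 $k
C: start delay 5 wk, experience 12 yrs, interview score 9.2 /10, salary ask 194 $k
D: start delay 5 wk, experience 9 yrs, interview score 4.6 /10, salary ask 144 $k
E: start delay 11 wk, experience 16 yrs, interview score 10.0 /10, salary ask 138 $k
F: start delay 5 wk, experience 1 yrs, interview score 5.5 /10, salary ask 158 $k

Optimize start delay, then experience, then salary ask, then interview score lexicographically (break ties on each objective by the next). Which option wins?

C

First minimize start delay: best is 5, kept {B, C, D, F}.
Then maximize experience: best is 12, kept {B, C}.
Then minimize salary ask: best is 194, kept {C}.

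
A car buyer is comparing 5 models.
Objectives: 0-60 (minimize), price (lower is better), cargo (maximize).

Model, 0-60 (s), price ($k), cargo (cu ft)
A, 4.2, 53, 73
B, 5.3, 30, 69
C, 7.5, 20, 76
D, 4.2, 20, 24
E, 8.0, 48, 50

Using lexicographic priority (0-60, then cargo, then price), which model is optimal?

First minimize 0-60: best is 4.2, kept {A, D}.
Then maximize cargo: best is 73, kept {A}.

A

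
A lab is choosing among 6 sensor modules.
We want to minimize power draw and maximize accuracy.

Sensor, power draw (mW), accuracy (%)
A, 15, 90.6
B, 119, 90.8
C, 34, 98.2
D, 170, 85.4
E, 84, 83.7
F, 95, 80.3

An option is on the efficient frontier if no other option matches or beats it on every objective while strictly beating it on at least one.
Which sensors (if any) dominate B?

C

C: power draw 34≤119, accuracy 98.2≥90.8 — dominates B.
Others (A, D, E, F) are each worse than B on at least one objective.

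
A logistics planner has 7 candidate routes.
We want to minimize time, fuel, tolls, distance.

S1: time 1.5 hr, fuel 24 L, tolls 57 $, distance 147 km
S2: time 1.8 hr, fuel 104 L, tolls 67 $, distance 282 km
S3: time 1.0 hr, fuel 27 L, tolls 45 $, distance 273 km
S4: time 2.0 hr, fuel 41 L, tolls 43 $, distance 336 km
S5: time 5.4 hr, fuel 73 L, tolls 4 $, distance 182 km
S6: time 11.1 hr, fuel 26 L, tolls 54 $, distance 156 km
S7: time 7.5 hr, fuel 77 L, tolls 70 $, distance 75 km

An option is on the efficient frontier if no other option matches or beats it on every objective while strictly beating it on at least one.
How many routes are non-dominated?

6

S1: not dominated (best fuel).
S2: dominated by S1 (time 1.5≤1.8, fuel 24≤104, tolls 57≤67, distance 147≤282).
S3: not dominated (best time).
S4: not dominated.
S5: not dominated (best tolls).
S6: not dominated.
S7: not dominated (best distance).
Pareto-optimal: S1, S3, S4, S5, S6, S7 → 6.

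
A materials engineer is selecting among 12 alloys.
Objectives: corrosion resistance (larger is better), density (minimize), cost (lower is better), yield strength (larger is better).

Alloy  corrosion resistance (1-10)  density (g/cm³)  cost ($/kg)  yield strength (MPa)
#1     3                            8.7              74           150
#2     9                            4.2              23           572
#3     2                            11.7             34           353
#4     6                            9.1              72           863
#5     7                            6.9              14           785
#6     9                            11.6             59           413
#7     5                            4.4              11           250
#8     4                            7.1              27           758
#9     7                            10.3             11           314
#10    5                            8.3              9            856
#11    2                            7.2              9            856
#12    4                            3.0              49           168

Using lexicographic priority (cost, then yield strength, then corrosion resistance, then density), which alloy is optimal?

#10

First minimize cost: best is 9, kept {#10, #11}.
Then maximize yield strength: best is 856, kept {#10, #11}.
Then maximize corrosion resistance: best is 5, kept {#10}.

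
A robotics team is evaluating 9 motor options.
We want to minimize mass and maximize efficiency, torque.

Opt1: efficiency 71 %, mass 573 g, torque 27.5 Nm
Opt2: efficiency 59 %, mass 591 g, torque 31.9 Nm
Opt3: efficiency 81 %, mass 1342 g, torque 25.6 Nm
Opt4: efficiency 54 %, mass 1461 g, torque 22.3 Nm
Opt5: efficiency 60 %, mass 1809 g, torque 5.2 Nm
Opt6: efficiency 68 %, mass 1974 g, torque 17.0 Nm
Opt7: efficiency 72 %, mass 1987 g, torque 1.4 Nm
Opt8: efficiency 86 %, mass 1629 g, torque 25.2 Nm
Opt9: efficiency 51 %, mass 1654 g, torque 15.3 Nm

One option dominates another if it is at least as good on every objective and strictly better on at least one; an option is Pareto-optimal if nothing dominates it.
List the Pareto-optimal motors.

Opt1: not dominated (best mass).
Opt2: not dominated (best torque).
Opt3: not dominated.
Opt4: dominated by Opt1 (efficiency 71≥54, mass 573≤1461, torque 27.5≥22.3).
Opt5: dominated by Opt1 (efficiency 71≥60, mass 573≤1809, torque 27.5≥5.2).
Opt6: dominated by Opt1 (efficiency 71≥68, mass 573≤1974, torque 27.5≥17.0).
Opt7: dominated by Opt3 (efficiency 81≥72, mass 1342≤1987, torque 25.6≥1.4).
Opt8: not dominated (best efficiency).
Opt9: dominated by Opt1 (efficiency 71≥51, mass 573≤1654, torque 27.5≥15.3).

Opt1, Opt2, Opt3, Opt8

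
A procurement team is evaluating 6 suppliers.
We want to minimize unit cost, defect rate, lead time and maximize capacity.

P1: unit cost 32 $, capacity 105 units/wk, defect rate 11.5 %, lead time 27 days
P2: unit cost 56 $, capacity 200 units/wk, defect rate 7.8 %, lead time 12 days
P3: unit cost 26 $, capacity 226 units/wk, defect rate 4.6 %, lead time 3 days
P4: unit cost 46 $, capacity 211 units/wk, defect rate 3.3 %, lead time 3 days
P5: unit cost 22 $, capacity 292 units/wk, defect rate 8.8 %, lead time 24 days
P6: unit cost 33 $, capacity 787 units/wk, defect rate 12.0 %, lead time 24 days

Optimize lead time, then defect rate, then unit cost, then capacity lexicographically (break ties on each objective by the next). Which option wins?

First minimize lead time: best is 3, kept {P3, P4}.
Then minimize defect rate: best is 3.3, kept {P4}.

P4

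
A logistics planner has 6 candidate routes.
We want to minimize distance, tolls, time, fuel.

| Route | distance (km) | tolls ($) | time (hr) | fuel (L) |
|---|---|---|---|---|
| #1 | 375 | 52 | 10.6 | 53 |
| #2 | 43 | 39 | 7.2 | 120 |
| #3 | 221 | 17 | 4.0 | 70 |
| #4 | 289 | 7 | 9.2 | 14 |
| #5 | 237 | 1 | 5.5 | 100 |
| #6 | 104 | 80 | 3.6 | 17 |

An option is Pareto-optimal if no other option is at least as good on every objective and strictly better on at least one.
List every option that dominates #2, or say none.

#1: worse on distance (375 vs 43).
#3: worse on distance (221 vs 43).
#4: worse on distance (289 vs 43).
#5: worse on distance (237 vs 43).
#6: worse on distance (104 vs 43).
No option dominates #2.

none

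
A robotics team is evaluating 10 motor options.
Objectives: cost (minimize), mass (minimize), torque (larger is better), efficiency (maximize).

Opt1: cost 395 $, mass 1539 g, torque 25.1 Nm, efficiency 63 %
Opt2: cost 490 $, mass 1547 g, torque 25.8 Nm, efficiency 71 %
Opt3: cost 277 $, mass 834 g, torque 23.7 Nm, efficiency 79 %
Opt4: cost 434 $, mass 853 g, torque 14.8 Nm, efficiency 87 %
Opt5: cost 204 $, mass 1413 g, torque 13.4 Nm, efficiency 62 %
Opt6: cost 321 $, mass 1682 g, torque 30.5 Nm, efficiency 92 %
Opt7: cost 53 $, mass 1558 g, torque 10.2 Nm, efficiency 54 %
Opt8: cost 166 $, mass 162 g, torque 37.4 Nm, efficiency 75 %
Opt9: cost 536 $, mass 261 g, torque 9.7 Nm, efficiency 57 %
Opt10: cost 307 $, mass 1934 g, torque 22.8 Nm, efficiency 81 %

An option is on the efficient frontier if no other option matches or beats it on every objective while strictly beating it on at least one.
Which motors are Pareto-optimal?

Opt3, Opt4, Opt6, Opt7, Opt8, Opt10

Opt1: dominated by Opt8 (cost 166≤395, mass 162≤1539, torque 37.4≥25.1, efficiency 75≥63).
Opt2: dominated by Opt8 (cost 166≤490, mass 162≤1547, torque 37.4≥25.8, efficiency 75≥71).
Opt3: not dominated.
Opt4: not dominated.
Opt5: dominated by Opt8 (cost 166≤204, mass 162≤1413, torque 37.4≥13.4, efficiency 75≥62).
Opt6: not dominated (best efficiency).
Opt7: not dominated (best cost).
Opt8: not dominated (best mass).
Opt9: dominated by Opt8 (cost 166≤536, mass 162≤261, torque 37.4≥9.7, efficiency 75≥57).
Opt10: not dominated.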